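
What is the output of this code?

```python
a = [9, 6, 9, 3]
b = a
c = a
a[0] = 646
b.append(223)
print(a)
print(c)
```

Key concept: multiple aliases.
Step by step:
`a = [9, 6, 9, 3]` → a = [9, 6, 9, 3]
`b = a` → b = [9, 6, 9, 3] (same object as a)
`c = a` → c = [9, 6, 9, 3] (same object as a, b)
`a[0] = 646` → a = [646, 6, 9, 3] (same object as b, c); b = [646, 6, 9, 3] (same object as a, c); c = [646, 6, 9, 3] (same object as a, b)
`b.append(223)` → a = [646, 6, 9, 3, 223] (same object as b, c); b = [646, 6, 9, 3, 223] (same object as a, c); c = [646, 6, 9, 3, 223] (same object as a, b)
`print(a)` → prints [646, 6, 9, 3, 223]
`print(c)` → prints [646, 6, 9, 3, 223]

Answer:
[646, 6, 9, 3, 223]
[646, 6, 9, 3, 223]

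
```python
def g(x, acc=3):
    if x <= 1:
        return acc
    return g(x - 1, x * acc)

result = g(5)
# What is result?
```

Accumulator trace (n, acc): (5, 3) -> (4, 15) -> (3, 60) -> (2, 180) -> (1, 360) -> return 360

Answer: 360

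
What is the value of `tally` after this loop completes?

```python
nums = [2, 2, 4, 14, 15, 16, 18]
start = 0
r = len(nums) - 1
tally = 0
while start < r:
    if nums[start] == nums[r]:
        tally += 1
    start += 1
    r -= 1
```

Count matching pairs from ends
`tally` takes the values: 0

Answer: 0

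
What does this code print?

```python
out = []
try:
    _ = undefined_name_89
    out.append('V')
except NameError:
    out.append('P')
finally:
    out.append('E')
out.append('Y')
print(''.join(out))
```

Execution trace: 'P' (except NameError) → 'E' (finally) → 'Y' (after the try/except). Output: PEY

Answer: PEY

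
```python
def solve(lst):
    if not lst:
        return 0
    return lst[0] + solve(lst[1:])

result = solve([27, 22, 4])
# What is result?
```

27 + 22 + 4 + 0 = 53

Answer: 53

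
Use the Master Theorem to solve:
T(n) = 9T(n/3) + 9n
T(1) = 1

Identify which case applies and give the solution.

a=9, b=3, f(n)=9n. log_3(9) = 2. Since c=1 < 2, Case 1 applies: T(n) = Θ(n^log_b(a)) = O(n^2).

Answer: O(n^2) - Case 1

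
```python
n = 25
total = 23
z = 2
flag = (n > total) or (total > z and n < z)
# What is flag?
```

Trace:
`n = 25` → n = 25
`total = 23` → total = 23
`z = 2` → z = 2
`flag = (n > total) or (total > z and n < z)` → flag = True
So flag = True

Answer: True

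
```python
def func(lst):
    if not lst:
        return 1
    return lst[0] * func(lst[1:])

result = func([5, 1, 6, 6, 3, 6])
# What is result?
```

Product over [5, 1, 6, 6, 3, 6] = 5 * 1 * 6 * 6 * 3 * 6 = 3240

Answer: 3240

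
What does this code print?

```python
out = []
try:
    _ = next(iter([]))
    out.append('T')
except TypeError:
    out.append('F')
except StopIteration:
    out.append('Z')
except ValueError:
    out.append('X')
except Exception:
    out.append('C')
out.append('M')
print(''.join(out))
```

Execution trace: 'Z' (except StopIteration) → 'M' (after the try/except). Output: ZM

Answer: ZM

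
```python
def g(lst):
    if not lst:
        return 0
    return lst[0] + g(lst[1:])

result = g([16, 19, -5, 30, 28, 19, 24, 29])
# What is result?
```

16 + 19 + (-5) + 30 + 28 + 19 + 24 + 29 + 0 = 160

Answer: 160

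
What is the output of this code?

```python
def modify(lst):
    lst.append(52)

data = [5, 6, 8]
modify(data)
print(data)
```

Key concept: function modifies passed list.
Step by step:
`data = [5, 6, 8]` → data = [5, 6, 8]
`modify(data)` → data = [5, 6, 8, 52]
`print(data)` → prints [5, 6, 8, 52]

Answer: [5, 6, 8, 52]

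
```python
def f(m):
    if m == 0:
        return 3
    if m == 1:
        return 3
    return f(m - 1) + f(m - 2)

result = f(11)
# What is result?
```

Build up from base cases: f(0)=3, f(1)=3, f(2)=6, f(3)=9, f(4)=15, f(5)=24, f(6)=39, ..., f(11)=432

Answer: 432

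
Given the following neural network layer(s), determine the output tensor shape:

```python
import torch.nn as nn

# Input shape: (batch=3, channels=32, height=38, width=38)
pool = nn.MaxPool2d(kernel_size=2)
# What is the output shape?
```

Input: (3, 32, 38, 38) -> Output: (3, 32, 19, 19)

Answer: (3, 32, 19, 19)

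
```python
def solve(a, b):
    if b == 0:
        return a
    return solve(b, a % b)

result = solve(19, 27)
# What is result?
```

solve(19, 27) -> solve(27, 19) -> solve(19, 8) -> solve(8, 3) -> solve(3, 2) -> solve(2, 1) -> solve(1, 0) -> 1

Answer: 1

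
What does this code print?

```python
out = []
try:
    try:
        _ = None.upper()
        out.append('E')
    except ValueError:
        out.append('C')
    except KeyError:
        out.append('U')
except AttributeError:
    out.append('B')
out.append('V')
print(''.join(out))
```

Execution trace: 'B' (outer except AttributeError) → 'V' (after the try/except). Output: BV

Answer: BV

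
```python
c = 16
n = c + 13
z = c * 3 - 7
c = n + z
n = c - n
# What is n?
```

Trace:
`c = 16` → c = 16
`n = c + 13` → n = 29
`z = c * 3 - 7` → z = 41
`c = n + z` → c = 70
`n = c - n` → n = 41
So n = 41

Answer: 41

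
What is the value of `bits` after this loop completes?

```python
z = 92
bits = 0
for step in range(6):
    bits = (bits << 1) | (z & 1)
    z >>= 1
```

Reverse lowest 6 bits of 92
`bits` takes the values: 0 → 1 → 3 → 7 → 14

Answer: 14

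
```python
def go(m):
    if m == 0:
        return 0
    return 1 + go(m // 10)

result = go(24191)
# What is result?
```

Count of digits of 24191: 5

Answer: 5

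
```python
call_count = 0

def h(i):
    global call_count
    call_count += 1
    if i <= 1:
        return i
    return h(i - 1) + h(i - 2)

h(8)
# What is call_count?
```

Calls(i) = 1 + Calls(i-1) + Calls(i-2); Calls(0)=Calls(1)=1. For i=8 this gives 67.

Answer: 67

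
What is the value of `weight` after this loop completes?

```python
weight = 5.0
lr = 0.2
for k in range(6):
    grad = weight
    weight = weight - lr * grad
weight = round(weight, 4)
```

Gradient descent: w = 5.0 * (1 - 0.2)^6
`weight` takes the values: 5.0 → 4.0 → 3.2 → 2.56 → 2.048 → 1.6384 → 1.31072 → 1.3107

Answer: 1.3107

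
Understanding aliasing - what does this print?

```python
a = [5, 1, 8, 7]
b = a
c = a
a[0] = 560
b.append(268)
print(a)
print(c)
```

Key concept: multiple aliases.
Step by step:
`a = [5, 1, 8, 7]` → a = [5, 1, 8, 7]
`b = a` → b = [5, 1, 8, 7] (same object as a)
`c = a` → c = [5, 1, 8, 7] (same object as a, b)
`a[0] = 560` → a = [560, 1, 8, 7] (same object as b, c); b = [560, 1, 8, 7] (same object as a, c); c = [560, 1, 8, 7] (same object as a, b)
`b.append(268)` → a = [560, 1, 8, 7, 268] (same object as b, c); b = [560, 1, 8, 7, 268] (same object as a, c); c = [560, 1, 8, 7, 268] (same object as a, b)
`print(a)` → prints [560, 1, 8, 7, 268]
`print(c)` → prints [560, 1, 8, 7, 268]

Answer:
[560, 1, 8, 7, 268]
[560, 1, 8, 7, 268]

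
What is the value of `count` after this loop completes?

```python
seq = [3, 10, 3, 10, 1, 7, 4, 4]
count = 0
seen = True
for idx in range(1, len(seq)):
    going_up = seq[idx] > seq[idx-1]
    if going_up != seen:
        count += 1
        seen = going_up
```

Count direction changes in [3, 10, 3, 10, 1, 7, 4, 4]
`count` takes the values: 0 → 1 → 2 → 3 → 4 → 5

Answer: 5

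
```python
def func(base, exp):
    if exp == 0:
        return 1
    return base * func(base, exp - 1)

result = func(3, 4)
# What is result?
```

func(3, 4) = 3 * 3 * 3 * 3 = 81

Answer: 81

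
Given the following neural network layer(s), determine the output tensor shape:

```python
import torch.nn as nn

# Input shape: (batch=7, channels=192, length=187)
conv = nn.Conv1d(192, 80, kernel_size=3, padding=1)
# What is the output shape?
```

Input: (7, 192, 187) -> Output: (7, 80, 187)

Answer: (7, 80, 187)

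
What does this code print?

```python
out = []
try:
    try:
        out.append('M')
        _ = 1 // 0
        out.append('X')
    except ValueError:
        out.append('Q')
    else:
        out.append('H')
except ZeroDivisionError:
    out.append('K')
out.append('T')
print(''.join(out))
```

Execution trace: 'M' (try body) → 'K' (outer except ZeroDivisionError) → 'T' (after the try/except). Output: MKT

Answer: MKT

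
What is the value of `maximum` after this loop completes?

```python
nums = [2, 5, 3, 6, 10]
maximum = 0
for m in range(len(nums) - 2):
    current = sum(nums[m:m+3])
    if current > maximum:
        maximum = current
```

Max sum of 3-element window in [2, 5, 3, 6, 10]
`maximum` takes the values: 0 → 10 → 14 → 19

Answer: 19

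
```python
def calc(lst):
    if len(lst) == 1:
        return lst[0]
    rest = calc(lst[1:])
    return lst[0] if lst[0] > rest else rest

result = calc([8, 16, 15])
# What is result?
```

Recursive max over [8, 16, 15] = 16

Answer: 16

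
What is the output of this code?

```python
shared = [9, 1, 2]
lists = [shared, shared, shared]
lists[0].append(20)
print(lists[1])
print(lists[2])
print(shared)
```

Key concept: list of same reference.
Step by step:
`shared = [9, 1, 2]` → shared = [9, 1, 2]
`lists = [shared, shared, shared]` → lists = [[9, 1, 2], [9, 1, 2], [9, 1, 2]]
`lists[0].append(20)` → shared = [9, 1, 2, 20]; lists = [[9, 1, 2, 20], [9, 1, 2, 20], [9, 1, 2, 20]]
`print(lists[1])` → prints [9, 1, 2, 20]
`print(lists[2])` → prints [9, 1, 2, 20]
`print(shared)` → prints [9, 1, 2, 20]

Answer:
[9, 1, 2, 20]
[9, 1, 2, 20]
[9, 1, 2, 20]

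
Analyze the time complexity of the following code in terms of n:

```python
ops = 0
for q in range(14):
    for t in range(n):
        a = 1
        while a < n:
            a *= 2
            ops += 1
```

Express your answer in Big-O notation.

Each loop level contributes: 1 × n × log n. Multiplying the contributions gives O(n log n).

Answer: O(n log n)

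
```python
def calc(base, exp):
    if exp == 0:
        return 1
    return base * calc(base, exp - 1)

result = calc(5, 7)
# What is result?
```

calc(5, 7) = 5 * 5 * 5 * 5 * 5 * 5 * 5 = 78125

Answer: 78125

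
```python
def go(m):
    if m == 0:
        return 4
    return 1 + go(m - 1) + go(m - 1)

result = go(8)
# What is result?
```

go(m) = 1 + 2·go(m-1), go(0)=4. Closed form: (4+1)·2^8 - 1 = 1279.

Answer: 1279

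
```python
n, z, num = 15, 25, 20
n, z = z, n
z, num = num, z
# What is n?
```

Trace:
`n, z, num = 15, 25, 20` → n = 15; z = 25; num = 20
`n, z = z, n` → n = 25; z = 15
`z, num = num, z` → z = 20; num = 15
So n = 25

Answer: 25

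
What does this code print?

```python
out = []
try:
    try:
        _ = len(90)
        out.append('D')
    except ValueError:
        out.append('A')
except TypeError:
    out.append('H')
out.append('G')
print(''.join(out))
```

Execution trace: 'H' (outer except TypeError) → 'G' (after the try/except). Output: HG

Answer: HG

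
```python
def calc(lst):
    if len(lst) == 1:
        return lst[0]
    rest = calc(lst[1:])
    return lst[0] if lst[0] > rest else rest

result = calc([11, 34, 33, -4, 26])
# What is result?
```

Recursive max over [11, 34, 33, -4, 26] = 34

Answer: 34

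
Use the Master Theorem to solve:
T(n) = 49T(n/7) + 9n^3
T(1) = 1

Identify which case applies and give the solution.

a=49, b=7, f(n)=9n^3. log_7(49) = 2. Since c=3 > 2 and the regularity condition holds (49(n/7)^3 = (49/7^3)n^3 with 49/7^3 < 1), Case 3 applies: T(n) = Θ(f(n)) = O(n^3).

Answer: O(n^3) - Case 3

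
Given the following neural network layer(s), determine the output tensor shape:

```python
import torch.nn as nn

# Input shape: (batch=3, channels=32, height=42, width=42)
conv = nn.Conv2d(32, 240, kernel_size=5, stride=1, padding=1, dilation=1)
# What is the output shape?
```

Input: (3, 32, 42, 42) -> Output: (3, 240, 40, 40)

Answer: (3, 240, 40, 40)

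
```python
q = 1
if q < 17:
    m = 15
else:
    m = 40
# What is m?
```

Trace:
`q = 1` → q = 1
`if q < 17: ...` → q < 17 is True → m = 15
So m = 15

Answer: 15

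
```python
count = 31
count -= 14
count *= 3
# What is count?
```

Trace:
`count = 31` → count = 31
`count -= 14` → count = 17
`count *= 3` → count = 51
So count = 51

Answer: 51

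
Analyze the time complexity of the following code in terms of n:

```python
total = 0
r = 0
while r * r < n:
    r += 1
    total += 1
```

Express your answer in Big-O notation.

Each loop level contributes: √n. Multiplying the contributions gives O(√n).

Answer: O(√n)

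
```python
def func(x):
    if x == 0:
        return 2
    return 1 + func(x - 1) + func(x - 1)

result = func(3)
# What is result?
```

func(x) = 1 + 2·func(x-1), func(0)=2. Closed form: (2+1)·2^3 - 1 = 23.

Answer: 23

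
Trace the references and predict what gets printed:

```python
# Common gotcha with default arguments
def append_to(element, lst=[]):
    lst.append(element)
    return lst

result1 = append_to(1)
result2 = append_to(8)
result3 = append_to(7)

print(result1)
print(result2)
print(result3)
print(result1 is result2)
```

Key concept: mutable default argument gotcha.
Step by step:
`result1 = append_to(1)` → result1 = [1]
`result2 = append_to(8)` → result1 = [1, 8] (same object as result2); result2 = [1, 8] (same object as result1)
`result3 = append_to(7)` → result1 = [1, 8, 7] (same object as result2, result3); result2 = [1, 8, 7] (same object as result1, result3); result3 = [1, 8, 7] (same object as result1, result2)
`print(result1)` → prints [1, 8, 7]
`print(result2)` → prints [1, 8, 7]
`print(result3)` → prints [1, 8, 7]
`print(result1 is result2)` → prints True

Answer:
[1, 8, 7]
[1, 8, 7]
[1, 8, 7]
True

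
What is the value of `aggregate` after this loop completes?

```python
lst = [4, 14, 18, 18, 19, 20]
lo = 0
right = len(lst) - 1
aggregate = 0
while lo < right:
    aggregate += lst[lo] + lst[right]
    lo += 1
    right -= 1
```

Sum of pairs from ends
`aggregate` takes the values: 0 → 24 → 57 → 93

Answer: 93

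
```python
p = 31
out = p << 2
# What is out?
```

Trace:
`p = 31` → p = 31
`out = p << 2` → out = 124
So out = 124

Answer: 124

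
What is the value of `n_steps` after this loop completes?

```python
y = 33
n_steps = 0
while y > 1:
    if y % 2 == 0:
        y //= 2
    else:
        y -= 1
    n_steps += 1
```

Steps to reduce 33 to 1
`n_steps` takes the values: 0 → 1 → 2 → 3 → 4 → 5 → 6

Answer: 6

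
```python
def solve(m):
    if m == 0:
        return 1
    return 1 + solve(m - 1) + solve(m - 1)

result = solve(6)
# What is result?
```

solve(m) = 1 + 2·solve(m-1), solve(0)=1. Closed form: (1+1)·2^6 - 1 = 127.

Answer: 127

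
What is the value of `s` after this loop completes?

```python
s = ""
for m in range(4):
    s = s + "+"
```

Repeat '+' 4 times
`s` takes the values: "" → "+" → "++" → "+++" → "++++"

Answer: "++++"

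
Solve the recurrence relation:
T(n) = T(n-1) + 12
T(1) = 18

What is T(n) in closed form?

Unrolling: T(n) = T(1) + 12·(n-1) = 18 + 12(n-1) = 12n + 6.

Answer: T(n) = 12n + 6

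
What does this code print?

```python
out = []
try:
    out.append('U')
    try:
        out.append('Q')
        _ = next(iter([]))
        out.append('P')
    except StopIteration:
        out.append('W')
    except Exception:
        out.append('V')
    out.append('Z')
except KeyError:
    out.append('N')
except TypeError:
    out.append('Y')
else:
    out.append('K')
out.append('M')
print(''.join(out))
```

Execution trace: 'U' (try body) → 'Q' (inner try body) → 'W' (inner except StopIteration) → 'Z' (try body, no exception) → 'K' (else) → 'M' (after the try/except). Output: UQWZKM

Answer: UQWZKM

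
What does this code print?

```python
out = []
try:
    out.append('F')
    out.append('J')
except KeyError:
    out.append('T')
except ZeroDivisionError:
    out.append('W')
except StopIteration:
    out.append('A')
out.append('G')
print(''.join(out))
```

Execution trace: 'F' (try body) → 'J' (try body, no exception) → 'G' (after the try/except). Output: FJG

Answer: FJG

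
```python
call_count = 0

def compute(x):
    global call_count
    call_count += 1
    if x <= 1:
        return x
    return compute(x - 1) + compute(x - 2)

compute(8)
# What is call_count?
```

Calls(x) = 1 + Calls(x-1) + Calls(x-2); Calls(0)=Calls(1)=1. For x=8 this gives 67.

Answer: 67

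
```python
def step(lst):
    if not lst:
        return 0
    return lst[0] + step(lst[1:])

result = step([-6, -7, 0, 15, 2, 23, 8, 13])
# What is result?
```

(-6) + (-7) + 0 + 15 + 2 + 23 + 8 + 13 + 0 = 48

Answer: 48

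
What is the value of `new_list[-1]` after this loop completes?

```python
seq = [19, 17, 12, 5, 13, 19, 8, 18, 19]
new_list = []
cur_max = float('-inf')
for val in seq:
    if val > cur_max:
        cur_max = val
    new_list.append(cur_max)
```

Running max ends at 19
`new_list` takes the values: [] → [19] → [19, 19] → [19, 19, 19] → [19, 19, 19, 19] → [19, 19, 19, 19, 19] → [19, 19, 19, 19, 19, 19] → [19, 19, 19, 19, 19, 19, 19] → [19, 19, 19, 19, 19, 19, 19, 19] → [19, 19, 19, 19, 19, 19, 19, 19, 19]
So `new_list[-1]` = 19

Answer: 19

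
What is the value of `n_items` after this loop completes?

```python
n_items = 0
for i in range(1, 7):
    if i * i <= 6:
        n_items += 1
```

Count numbers where i² ≤ 6
`n_items` takes the values: 0 → 1 → 2

Answer: 2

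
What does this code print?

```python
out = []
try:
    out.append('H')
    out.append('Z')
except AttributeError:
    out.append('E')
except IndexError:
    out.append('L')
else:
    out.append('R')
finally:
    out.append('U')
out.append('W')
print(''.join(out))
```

Execution trace: 'H' (try body) → 'Z' (try body, no exception) → 'R' (else) → 'U' (finally) → 'W' (after the try/except). Output: HZRUW

Answer: HZRUW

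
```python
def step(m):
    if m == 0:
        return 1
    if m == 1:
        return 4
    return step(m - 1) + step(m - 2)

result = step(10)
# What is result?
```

Build up from base cases: step(0)=1, step(1)=4, step(2)=5, step(3)=9, step(4)=14, step(5)=23, step(6)=37, ..., step(10)=254

Answer: 254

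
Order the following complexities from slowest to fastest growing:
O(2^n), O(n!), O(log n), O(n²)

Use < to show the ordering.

Ordered by growth rate: O(log n) < O(n²) < O(2^n) < O(n!)

Answer: O(log n) < O(n²) < O(2^n) < O(n!)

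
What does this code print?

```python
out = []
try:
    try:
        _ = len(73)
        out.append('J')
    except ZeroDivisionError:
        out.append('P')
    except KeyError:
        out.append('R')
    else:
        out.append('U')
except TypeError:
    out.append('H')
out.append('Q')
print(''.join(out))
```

Execution trace: 'H' (outer except TypeError) → 'Q' (after the try/except). Output: HQ

Answer: HQ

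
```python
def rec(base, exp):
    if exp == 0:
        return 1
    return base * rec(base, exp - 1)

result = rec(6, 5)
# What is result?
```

rec(6, 5) = 6 * 6 * 6 * 6 * 6 = 7776

Answer: 7776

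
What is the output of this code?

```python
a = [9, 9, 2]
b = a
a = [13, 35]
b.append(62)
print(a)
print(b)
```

Key concept: rebinding vs mutation: a is rebound to a new list, b still points at the original.
Step by step:
`a = [9, 9, 2]` → a = [9, 9, 2]
`b = a` → b = [9, 9, 2] (same object as a)
`a = [13, 35]` → a = [13, 35]
`b.append(62)` → b = [9, 9, 2, 62]
`print(a)` → prints [13, 35]
`print(b)` → prints [9, 9, 2, 62]

Answer:
[13, 35]
[9, 9, 2, 62]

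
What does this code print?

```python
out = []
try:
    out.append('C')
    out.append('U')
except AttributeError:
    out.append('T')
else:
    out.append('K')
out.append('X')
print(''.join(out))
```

Execution trace: 'C' (try body) → 'U' (try body, no exception) → 'K' (else) → 'X' (after the try/except). Output: CUKX

Answer: CUKX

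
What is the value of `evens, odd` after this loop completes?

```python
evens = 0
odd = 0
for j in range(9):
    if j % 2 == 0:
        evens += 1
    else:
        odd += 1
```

Count evens and odds in range(9)
`evens, odd` takes the values: (0, 0) → (1, 0) → (1, 1) → (2, 1) → (2, 2) → (3, 2) → (3, 3) → (4, 3) → (4, 4) → (5, 4)

Answer: 5, 4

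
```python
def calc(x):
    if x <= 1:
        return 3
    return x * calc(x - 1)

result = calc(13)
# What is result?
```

calc(13) = 13 * 12 * 11 * 10 * 9 * 8 * 7 * 6 * 5 * 4 * 3 * 2 * 3 = 18681062400

Answer: 18681062400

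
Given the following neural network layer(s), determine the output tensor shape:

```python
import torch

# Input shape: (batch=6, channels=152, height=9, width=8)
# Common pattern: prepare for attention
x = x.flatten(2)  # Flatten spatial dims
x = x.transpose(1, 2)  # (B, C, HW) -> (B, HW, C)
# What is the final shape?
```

Input: (6, 152, 9, 8) -> after flatten(2): (6, 152, 72) -> Output: (6, 72, 152)

Answer: (6, 72, 152)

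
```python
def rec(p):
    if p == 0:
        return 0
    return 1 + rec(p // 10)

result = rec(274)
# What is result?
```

Count of digits of 274: 3

Answer: 3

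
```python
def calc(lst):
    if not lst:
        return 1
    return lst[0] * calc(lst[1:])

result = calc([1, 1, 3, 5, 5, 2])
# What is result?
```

Product over [1, 1, 3, 5, 5, 2] = 1 * 1 * 3 * 5 * 5 * 2 = 150

Answer: 150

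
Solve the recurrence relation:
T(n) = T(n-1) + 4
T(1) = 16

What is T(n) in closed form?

Unrolling: T(n) = T(1) + 4·(n-1) = 16 + 4(n-1) = 4n + 12.

Answer: T(n) = 4n + 12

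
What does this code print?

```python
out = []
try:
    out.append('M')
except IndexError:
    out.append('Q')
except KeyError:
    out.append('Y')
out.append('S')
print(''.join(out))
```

Execution trace: 'M' (try body, no exception) → 'S' (after the try/except). Output: MS

Answer: MS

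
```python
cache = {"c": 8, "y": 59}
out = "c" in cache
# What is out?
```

Trace:
`cache = {"c": 8, "y": 59}` → cache = {'c': 8, 'y': 59}
`out = "c" in cache` → out = True
So out = True

Answer: True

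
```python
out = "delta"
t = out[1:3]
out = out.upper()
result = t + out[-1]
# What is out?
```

Trace:
`out = "delta"` → out = 'delta'
`t = out[1:3]` → t = 'el'
`out = out.upper()` → out = 'DELTA'
`result = t + out[-1]` → result = 'elA'
So out = 'DELTA'

Answer: 'DELTA'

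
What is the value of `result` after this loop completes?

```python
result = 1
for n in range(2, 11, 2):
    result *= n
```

Product of even numbers 2 to 10
`result` takes the values: 1 → 2 → 8 → 48 → 384 → 3840

Answer: 3840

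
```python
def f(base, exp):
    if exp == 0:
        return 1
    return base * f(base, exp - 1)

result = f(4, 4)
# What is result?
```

f(4, 4) = 4 * 4 * 4 * 4 = 256

Answer: 256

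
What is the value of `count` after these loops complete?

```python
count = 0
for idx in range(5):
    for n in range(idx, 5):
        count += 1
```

Upper triangle: 5 + 4 + ... + 1
`count` takes the values: 0 → 1 → 2 → 3 → 4 → 5 → 6 → 7 → 8 → 9 → 10 → 11 → 12 → 13 → 14 → 15

Answer: 15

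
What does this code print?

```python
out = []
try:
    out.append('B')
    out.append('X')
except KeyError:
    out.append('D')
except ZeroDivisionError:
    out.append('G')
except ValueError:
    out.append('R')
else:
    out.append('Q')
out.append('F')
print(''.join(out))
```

Execution trace: 'B' (try body) → 'X' (try body, no exception) → 'Q' (else) → 'F' (after the try/except). Output: BXQF

Answer: BXQF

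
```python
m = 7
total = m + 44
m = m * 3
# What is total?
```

Trace:
`m = 7` → m = 7
`total = m + 44` → total = 51
`m = m * 3` → m = 21
So total = 51

Answer: 51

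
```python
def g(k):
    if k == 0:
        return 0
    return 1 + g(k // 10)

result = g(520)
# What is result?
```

Count of digits of 520: 3

Answer: 3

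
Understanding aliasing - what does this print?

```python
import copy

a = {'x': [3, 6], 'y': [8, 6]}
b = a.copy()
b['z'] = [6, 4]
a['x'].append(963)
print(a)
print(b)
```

Key concept: shallow copy of dict with mutable values.
Step by step:
`a = {'x': [3, 6], 'y': [8, 6]}` → a = {'x': [3, 6], 'y': [8, 6]}
`b = a.copy()` → b = {'x': [3, 6], 'y': [8, 6]}
`b['z'] = [6, 4]` → b = {'x': [3, 6], 'y': [8, 6], 'z': [6, 4]}
`a['x'].append(963)` → a = {'x': [3, 6, 963], 'y': [8, 6]}; b = {'x': [3, 6, 963], 'y': [8, 6], 'z': [6, 4]}
`print(a)` → prints {'x': [3, 6, 963], 'y': [8, 6]}
`print(b)` → prints {'x': [3, 6, 963], 'y': [8, 6], 'z': [6, 4]}

Answer:
{'x': [3, 6, 963], 'y': [8, 6]}
{'x': [3, 6, 963], 'y': [8, 6], 'z': [6, 4]}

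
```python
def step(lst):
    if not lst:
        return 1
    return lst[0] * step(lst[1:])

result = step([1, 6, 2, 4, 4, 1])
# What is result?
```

Product over [1, 6, 2, 4, 4, 1] = 1 * 6 * 2 * 4 * 4 * 1 = 192

Answer: 192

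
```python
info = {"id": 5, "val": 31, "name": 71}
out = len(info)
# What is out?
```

Trace:
`info = {"id": 5, "val": 31, "name": 71}` → info = {'id': 5, 'val': 31, 'name': 71}
`out = len(info)` → out = 3
So out = 3

Answer: 3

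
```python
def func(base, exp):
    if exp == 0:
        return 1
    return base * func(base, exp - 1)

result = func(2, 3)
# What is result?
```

func(2, 3) = 2 * 2 * 2 = 8

Answer: 8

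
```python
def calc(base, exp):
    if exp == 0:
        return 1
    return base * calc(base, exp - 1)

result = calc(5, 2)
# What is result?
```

calc(5, 2) = 5 * 5 = 25

Answer: 25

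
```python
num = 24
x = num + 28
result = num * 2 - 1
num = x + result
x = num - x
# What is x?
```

Trace:
`num = 24` → num = 24
`x = num + 28` → x = 52
`result = num * 2 - 1` → result = 47
`num = x + result` → num = 99
`x = num - x` → x = 47
So x = 47

Answer: 47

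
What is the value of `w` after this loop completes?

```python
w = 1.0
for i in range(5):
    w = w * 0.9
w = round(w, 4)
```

Exponential decay: 1.0 * 0.9^5
`w` takes the values: 1.0 → 0.9 → 0.81 → 0.729 → 0.6561 → 0.59049 → 0.5905

Answer: 0.5905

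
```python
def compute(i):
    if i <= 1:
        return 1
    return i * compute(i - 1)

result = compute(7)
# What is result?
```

compute(7) = 7 * 6 * 5 * 4 * 3 * 2 * 1 = 5040

Answer: 5040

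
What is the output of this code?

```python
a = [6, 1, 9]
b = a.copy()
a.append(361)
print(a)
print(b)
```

Key concept: list.copy() creates independent copy.
Step by step:
`a = [6, 1, 9]` → a = [6, 1, 9]
`b = a.copy()` → b = [6, 1, 9]
`a.append(361)` → a = [6, 1, 9, 361]
`print(a)` → prints [6, 1, 9, 361]
`print(b)` → prints [6, 1, 9]

Answer:
[6, 1, 9, 361]
[6, 1, 9]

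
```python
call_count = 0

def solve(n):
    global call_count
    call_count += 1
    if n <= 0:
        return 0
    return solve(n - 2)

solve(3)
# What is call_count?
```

Linear recursion stepping by 2: 3 calls from n=3 down to ≤0.

Answer: 3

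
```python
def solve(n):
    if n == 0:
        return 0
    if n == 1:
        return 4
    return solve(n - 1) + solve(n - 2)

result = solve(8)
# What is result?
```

Build up from base cases: solve(0)=0, solve(1)=4, solve(2)=4, solve(3)=8, solve(4)=12, solve(5)=20, solve(6)=32, ..., solve(8)=84

Answer: 84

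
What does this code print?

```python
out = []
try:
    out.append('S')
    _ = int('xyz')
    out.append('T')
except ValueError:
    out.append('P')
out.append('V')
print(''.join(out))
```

Execution trace: 'S' (try body) → 'P' (except ValueError) → 'V' (after the try/except). Output: SPV

Answer: SPV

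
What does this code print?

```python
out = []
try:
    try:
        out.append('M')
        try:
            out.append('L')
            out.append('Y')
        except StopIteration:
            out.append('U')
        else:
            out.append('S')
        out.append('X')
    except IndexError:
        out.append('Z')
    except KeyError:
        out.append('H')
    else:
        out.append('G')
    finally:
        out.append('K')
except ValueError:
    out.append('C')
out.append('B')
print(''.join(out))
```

Execution trace: 'M' (try body) → 'L' (inner try body) → 'Y' (inner try body, no exception) → 'S' (inner else) → 'X' (try body, no exception) → 'G' (else) → 'K' (finally) → 'B' (after the try/except). Output: MLYSXGKB

Answer: MLYSXGKB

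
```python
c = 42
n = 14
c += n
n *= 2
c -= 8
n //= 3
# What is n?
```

Trace:
`c = 42` → c = 42
`n = 14` → n = 14
`c += n` → c = 56
`n *= 2` → n = 28
`c -= 8` → c = 48
`n //= 3` → n = 9
So n = 9

Answer: 9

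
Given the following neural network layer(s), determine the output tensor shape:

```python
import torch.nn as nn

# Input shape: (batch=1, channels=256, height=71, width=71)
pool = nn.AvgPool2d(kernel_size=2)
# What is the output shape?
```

Input: (1, 256, 71, 71) -> Output: (1, 256, 35, 35)

Answer: (1, 256, 35, 35)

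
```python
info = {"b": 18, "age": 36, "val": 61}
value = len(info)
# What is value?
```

Trace:
`info = {"b": 18, "age": 36, "val": 61}` → info = {'b': 18, 'age': 36, 'val': 61}
`value = len(info)` → value = 3
So value = 3

Answer: 3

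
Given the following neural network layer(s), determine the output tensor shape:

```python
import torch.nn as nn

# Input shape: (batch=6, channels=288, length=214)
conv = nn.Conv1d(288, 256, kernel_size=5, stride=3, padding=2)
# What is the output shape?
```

Input: (6, 288, 214) -> Output: (6, 256, 72)

Answer: (6, 256, 72)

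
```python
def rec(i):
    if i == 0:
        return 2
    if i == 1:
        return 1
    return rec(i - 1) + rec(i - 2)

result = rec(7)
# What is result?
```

Build up from base cases: rec(0)=2, rec(1)=1, rec(2)=3, rec(3)=4, rec(4)=7, rec(5)=11, rec(6)=18, ..., rec(7)=29

Answer: 29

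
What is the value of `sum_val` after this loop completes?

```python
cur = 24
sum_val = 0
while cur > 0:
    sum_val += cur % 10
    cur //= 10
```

Sum digits of 24
`sum_val` takes the values: 0 → 4 → 6

Answer: 6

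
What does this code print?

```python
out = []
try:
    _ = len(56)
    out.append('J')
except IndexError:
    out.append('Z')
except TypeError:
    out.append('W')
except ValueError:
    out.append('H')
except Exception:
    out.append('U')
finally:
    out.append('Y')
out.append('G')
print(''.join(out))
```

Execution trace: 'W' (except TypeError) → 'Y' (finally) → 'G' (after the try/except). Output: WYG

Answer: WYG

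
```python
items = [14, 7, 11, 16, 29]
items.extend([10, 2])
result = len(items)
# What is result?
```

Trace:
`items = [14, 7, 11, 16, 29]` → items = [14, 7, 11, 16, 29]
`items.extend([10, 2])` → items = [14, 7, 11, 16, 29, 10, 2]
`result = len(items)` → result = 7
So result = 7

Answer: 7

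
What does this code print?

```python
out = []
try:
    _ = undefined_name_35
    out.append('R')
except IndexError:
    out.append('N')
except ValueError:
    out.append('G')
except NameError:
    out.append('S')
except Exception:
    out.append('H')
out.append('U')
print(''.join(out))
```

Execution trace: 'S' (except NameError) → 'U' (after the try/except). Output: SU

Answer: SU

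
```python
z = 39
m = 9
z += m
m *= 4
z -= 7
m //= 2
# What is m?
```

Trace:
`z = 39` → z = 39
`m = 9` → m = 9
`z += m` → z = 48
`m *= 4` → m = 36
`z -= 7` → z = 41
`m //= 2` → m = 18
So m = 18

Answer: 18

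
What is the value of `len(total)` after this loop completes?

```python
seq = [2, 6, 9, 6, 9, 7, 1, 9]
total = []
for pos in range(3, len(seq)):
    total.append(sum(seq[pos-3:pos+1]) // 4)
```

Number of 4-element averages
`total` takes the values: [] → [5] → [5, 7] → [5, 7, 7] → [5, 7, 7, 5] → [5, 7, 7, 5, 6]
So `len(total)` = 5

Answer: 5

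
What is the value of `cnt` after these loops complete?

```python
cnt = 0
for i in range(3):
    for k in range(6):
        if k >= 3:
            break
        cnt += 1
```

Inner breaks at 3, outer runs 3 times
`cnt` takes the values: 0 → 1 → 2 → 3 → 4 → 5 → 6 → 7 → 8 → 9

Answer: 9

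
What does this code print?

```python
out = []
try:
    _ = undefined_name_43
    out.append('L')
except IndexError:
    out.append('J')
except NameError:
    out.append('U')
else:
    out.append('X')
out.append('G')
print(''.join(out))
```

Execution trace: 'U' (except NameError) → 'G' (after the try/except). Output: UG

Answer: UG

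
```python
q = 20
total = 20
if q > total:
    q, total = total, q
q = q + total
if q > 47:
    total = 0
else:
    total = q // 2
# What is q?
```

Trace:
`q = 20` → q = 20
`total = 20` → total = 20
`if q > total: ...` → q > total is False → no variable changes
`q = q + total` → q = 40
`if q > 47: ...` → q > 47 is False, take else branch → no variable changes
So q = 40

Answer: 40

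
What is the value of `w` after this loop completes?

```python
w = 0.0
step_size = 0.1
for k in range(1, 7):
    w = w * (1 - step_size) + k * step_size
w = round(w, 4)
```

Moving average with lr=0.1
`w` takes the values: 0.0 → 0.1 → 0.29 → 0.561 → 0.9049 → 1.31441 → 1.782969 → 1.783

Answer: 1.783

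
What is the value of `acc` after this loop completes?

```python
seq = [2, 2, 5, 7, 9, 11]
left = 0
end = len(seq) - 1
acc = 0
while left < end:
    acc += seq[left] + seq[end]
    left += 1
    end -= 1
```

Sum of pairs from ends
`acc` takes the values: 0 → 13 → 24 → 36

Answer: 36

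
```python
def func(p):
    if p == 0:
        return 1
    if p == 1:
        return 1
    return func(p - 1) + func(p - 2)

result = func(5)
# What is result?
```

Build up from base cases: func(0)=1, func(1)=1, func(2)=2, func(3)=3, func(4)=5, func(5)=8

Answer: 8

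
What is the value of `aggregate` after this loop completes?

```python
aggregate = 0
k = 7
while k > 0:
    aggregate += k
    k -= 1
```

Sum 7 down to 1
`aggregate` takes the values: 0 → 7 → 13 → 18 → 22 → 25 → 27 → 28

Answer: 28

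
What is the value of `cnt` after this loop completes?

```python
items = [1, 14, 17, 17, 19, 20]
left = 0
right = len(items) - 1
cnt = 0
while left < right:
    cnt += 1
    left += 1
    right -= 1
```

Iterations until pointers meet (list length 6)
`cnt` takes the values: 0 → 1 → 2 → 3

Answer: 3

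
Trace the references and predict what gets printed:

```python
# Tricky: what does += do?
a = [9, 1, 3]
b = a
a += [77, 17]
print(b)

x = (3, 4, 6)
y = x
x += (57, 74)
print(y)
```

Key concept: += behavior differs for mutable vs immutable.
Step by step:
`a = [9, 1, 3]` → a = [9, 1, 3]
`b = a` → b = [9, 1, 3] (same object as a)
`a += [77, 17]` → a = [9, 1, 3, 77, 17] (same object as b); b = [9, 1, 3, 77, 17] (same object as a)
`print(b)` → prints [9, 1, 3, 77, 17]
`x = (3, 4, 6)` → x = (3, 4, 6)
`y = x` → y = (3, 4, 6)
`x += (57, 74)` → x = (3, 4, 6, 57, 74)
`print(y)` → prints (3, 4, 6)

Answer:
[9, 1, 3, 77, 17]
(3, 4, 6)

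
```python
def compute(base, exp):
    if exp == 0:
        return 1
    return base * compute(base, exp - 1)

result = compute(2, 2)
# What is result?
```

compute(2, 2) = 2 * 2 = 4

Answer: 4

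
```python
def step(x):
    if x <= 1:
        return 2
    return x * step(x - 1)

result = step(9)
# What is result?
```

step(9) = 9 * 8 * 7 * 6 * 5 * 4 * 3 * 2 * 2 = 725760

Answer: 725760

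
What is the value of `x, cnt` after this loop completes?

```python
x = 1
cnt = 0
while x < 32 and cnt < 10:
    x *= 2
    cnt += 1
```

Double until >= 32 or 10 iterations
`x, cnt` takes the values: (1, 0) → (2, 0) → (2, 1) → (4, 1) → (4, 2) → (8, 2) → (8, 3) → (16, 3) → (16, 4) → (32, 4) → (32, 5)

Answer: 32, 5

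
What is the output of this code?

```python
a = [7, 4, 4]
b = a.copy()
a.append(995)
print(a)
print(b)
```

Key concept: list.copy() creates independent copy.
Step by step:
`a = [7, 4, 4]` → a = [7, 4, 4]
`b = a.copy()` → b = [7, 4, 4]
`a.append(995)` → a = [7, 4, 4, 995]
`print(a)` → prints [7, 4, 4, 995]
`print(b)` → prints [7, 4, 4]

Answer:
[7, 4, 4, 995]
[7, 4, 4]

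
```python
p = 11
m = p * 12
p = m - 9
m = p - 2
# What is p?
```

Trace:
`p = 11` → p = 11
`m = p * 12` → m = 132
`p = m - 9` → p = 123
`m = p - 2` → m = 121
So p = 123

Answer: 123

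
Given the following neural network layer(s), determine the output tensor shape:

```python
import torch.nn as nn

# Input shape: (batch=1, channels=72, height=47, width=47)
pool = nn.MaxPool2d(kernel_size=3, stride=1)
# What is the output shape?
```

Input: (1, 72, 47, 47) -> Output: (1, 72, 45, 45)

Answer: (1, 72, 45, 45)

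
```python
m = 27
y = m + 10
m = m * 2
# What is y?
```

Trace:
`m = 27` → m = 27
`y = m + 10` → y = 37
`m = m * 2` → m = 54
So y = 37

Answer: 37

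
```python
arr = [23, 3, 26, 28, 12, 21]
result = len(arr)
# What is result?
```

Trace:
`arr = [23, 3, 26, 28, 12, 21]` → arr = [23, 3, 26, 28, 12, 21]
`result = len(arr)` → result = 6
So result = 6

Answer: 6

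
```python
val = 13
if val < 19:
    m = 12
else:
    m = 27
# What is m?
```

Trace:
`val = 13` → val = 13
`if val < 19: ...` → val < 19 is True → m = 12
So m = 12

Answer: 12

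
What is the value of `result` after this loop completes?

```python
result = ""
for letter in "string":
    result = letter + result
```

Reverse 'string'
`result` takes the values: "" → "s" → "ts" → "rts" → "irts" → "nirts" → "gnirts"

Answer: "gnirts"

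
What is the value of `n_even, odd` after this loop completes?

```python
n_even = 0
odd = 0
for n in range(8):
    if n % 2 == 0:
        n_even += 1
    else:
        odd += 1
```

Count evens and odds in range(8)
`n_even, odd` takes the values: (0, 0) → (1, 0) → (1, 1) → (2, 1) → (2, 2) → (3, 2) → (3, 3) → (4, 3) → (4, 4)

Answer: 4, 4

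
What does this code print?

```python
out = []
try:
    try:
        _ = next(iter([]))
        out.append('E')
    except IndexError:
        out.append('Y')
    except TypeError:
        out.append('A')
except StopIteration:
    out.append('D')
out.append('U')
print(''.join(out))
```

Execution trace: 'D' (outer except StopIteration) → 'U' (after the try/except). Output: DU

Answer: DU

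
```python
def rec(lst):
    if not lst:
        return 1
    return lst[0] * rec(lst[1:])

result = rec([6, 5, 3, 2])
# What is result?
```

Product over [6, 5, 3, 2] = 6 * 5 * 3 * 2 = 180

Answer: 180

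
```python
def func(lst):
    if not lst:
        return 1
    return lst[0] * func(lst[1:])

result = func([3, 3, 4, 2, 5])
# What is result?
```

Product over [3, 3, 4, 2, 5] = 3 * 3 * 4 * 2 * 5 = 360

Answer: 360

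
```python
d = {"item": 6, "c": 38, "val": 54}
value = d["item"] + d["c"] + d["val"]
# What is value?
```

Trace:
`d = {"item": 6, "c": 38, "val": 54}` → d = {'item': 6, 'c': 38, 'val': 54}
`value = d["item"] + d["c"] + d["val"]` → value = 98
So value = 98

Answer: 98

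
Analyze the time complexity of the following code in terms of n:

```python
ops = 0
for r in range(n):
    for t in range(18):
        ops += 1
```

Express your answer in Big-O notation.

Each loop level contributes: n × 1. Multiplying the contributions gives O(n).

Answer: O(n)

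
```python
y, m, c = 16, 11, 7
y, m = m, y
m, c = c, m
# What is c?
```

Trace:
`y, m, c = 16, 11, 7` → y = 16; m = 11; c = 7
`y, m = m, y` → y = 11; m = 16
`m, c = c, m` → m = 7; c = 16
So c = 16

Answer: 16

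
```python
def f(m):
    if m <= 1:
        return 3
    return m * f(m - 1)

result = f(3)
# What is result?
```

f(3) = 3 * 2 * 3 = 18

Answer: 18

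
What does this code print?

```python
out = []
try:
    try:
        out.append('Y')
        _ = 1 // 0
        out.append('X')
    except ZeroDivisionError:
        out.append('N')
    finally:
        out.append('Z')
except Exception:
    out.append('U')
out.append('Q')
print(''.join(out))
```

Execution trace: 'Y' (inner try body) → 'N' (inner except ZeroDivisionError) → 'Z' (inner finally) → 'Q' (after the try/except). Output: YNZQ

Answer: YNZQ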